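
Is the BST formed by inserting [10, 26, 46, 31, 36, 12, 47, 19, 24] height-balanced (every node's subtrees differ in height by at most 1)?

Tree (level-order array): [10, None, 26, 12, 46, None, 19, 31, 47, None, 24, None, 36]
Definition: a tree is height-balanced if, at every node, |h(left) - h(right)| <= 1 (empty subtree has height -1).
Bottom-up per-node check:
  node 24: h_left=-1, h_right=-1, diff=0 [OK], height=0
  node 19: h_left=-1, h_right=0, diff=1 [OK], height=1
  node 12: h_left=-1, h_right=1, diff=2 [FAIL (|-1-1|=2 > 1)], height=2
  node 36: h_left=-1, h_right=-1, diff=0 [OK], height=0
  node 31: h_left=-1, h_right=0, diff=1 [OK], height=1
  node 47: h_left=-1, h_right=-1, diff=0 [OK], height=0
  node 46: h_left=1, h_right=0, diff=1 [OK], height=2
  node 26: h_left=2, h_right=2, diff=0 [OK], height=3
  node 10: h_left=-1, h_right=3, diff=4 [FAIL (|-1-3|=4 > 1)], height=4
Node 12 violates the condition: |-1 - 1| = 2 > 1.
Result: Not balanced


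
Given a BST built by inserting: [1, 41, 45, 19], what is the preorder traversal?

Tree insertion order: [1, 41, 45, 19]
Tree (level-order array): [1, None, 41, 19, 45]
Preorder traversal: [1, 41, 19, 45]


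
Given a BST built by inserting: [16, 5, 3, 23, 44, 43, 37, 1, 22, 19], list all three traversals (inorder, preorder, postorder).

Tree insertion order: [16, 5, 3, 23, 44, 43, 37, 1, 22, 19]
Tree (level-order array): [16, 5, 23, 3, None, 22, 44, 1, None, 19, None, 43, None, None, None, None, None, 37]
Inorder (L, root, R): [1, 3, 5, 16, 19, 22, 23, 37, 43, 44]
Preorder (root, L, R): [16, 5, 3, 1, 23, 22, 19, 44, 43, 37]
Postorder (L, R, root): [1, 3, 5, 19, 22, 37, 43, 44, 23, 16]


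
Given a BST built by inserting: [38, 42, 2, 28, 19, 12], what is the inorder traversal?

Tree insertion order: [38, 42, 2, 28, 19, 12]
Tree (level-order array): [38, 2, 42, None, 28, None, None, 19, None, 12]
Inorder traversal: [2, 12, 19, 28, 38, 42]


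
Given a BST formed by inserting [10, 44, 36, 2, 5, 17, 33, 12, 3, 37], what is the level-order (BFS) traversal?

Tree insertion order: [10, 44, 36, 2, 5, 17, 33, 12, 3, 37]
Tree (level-order array): [10, 2, 44, None, 5, 36, None, 3, None, 17, 37, None, None, 12, 33]
BFS from the root, enqueuing left then right child of each popped node:
  queue [10] -> pop 10, enqueue [2, 44], visited so far: [10]
  queue [2, 44] -> pop 2, enqueue [5], visited so far: [10, 2]
  queue [44, 5] -> pop 44, enqueue [36], visited so far: [10, 2, 44]
  queue [5, 36] -> pop 5, enqueue [3], visited so far: [10, 2, 44, 5]
  queue [36, 3] -> pop 36, enqueue [17, 37], visited so far: [10, 2, 44, 5, 36]
  queue [3, 17, 37] -> pop 3, enqueue [none], visited so far: [10, 2, 44, 5, 36, 3]
  queue [17, 37] -> pop 17, enqueue [12, 33], visited so far: [10, 2, 44, 5, 36, 3, 17]
  queue [37, 12, 33] -> pop 37, enqueue [none], visited so far: [10, 2, 44, 5, 36, 3, 17, 37]
  queue [12, 33] -> pop 12, enqueue [none], visited so far: [10, 2, 44, 5, 36, 3, 17, 37, 12]
  queue [33] -> pop 33, enqueue [none], visited so far: [10, 2, 44, 5, 36, 3, 17, 37, 12, 33]
Result: [10, 2, 44, 5, 36, 3, 17, 37, 12, 33]


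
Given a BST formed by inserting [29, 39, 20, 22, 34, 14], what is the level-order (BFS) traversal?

Tree insertion order: [29, 39, 20, 22, 34, 14]
Tree (level-order array): [29, 20, 39, 14, 22, 34]
BFS from the root, enqueuing left then right child of each popped node:
  queue [29] -> pop 29, enqueue [20, 39], visited so far: [29]
  queue [20, 39] -> pop 20, enqueue [14, 22], visited so far: [29, 20]
  queue [39, 14, 22] -> pop 39, enqueue [34], visited so far: [29, 20, 39]
  queue [14, 22, 34] -> pop 14, enqueue [none], visited so far: [29, 20, 39, 14]
  queue [22, 34] -> pop 22, enqueue [none], visited so far: [29, 20, 39, 14, 22]
  queue [34] -> pop 34, enqueue [none], visited so far: [29, 20, 39, 14, 22, 34]
Result: [29, 20, 39, 14, 22, 34]


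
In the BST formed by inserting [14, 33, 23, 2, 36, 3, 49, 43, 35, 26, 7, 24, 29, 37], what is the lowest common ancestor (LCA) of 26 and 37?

Tree insertion order: [14, 33, 23, 2, 36, 3, 49, 43, 35, 26, 7, 24, 29, 37]
Tree (level-order array): [14, 2, 33, None, 3, 23, 36, None, 7, None, 26, 35, 49, None, None, 24, 29, None, None, 43, None, None, None, None, None, 37]
In a BST, the LCA of p=26, q=37 is the first node v on the
root-to-leaf path with p <= v <= q (go left if both < v, right if both > v).
Walk from root:
  at 14: both 26 and 37 > 14, go right
  at 33: 26 <= 33 <= 37, this is the LCA
LCA = 33


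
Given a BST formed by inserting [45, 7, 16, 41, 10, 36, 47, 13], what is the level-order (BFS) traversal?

Tree insertion order: [45, 7, 16, 41, 10, 36, 47, 13]
Tree (level-order array): [45, 7, 47, None, 16, None, None, 10, 41, None, 13, 36]
BFS from the root, enqueuing left then right child of each popped node:
  queue [45] -> pop 45, enqueue [7, 47], visited so far: [45]
  queue [7, 47] -> pop 7, enqueue [16], visited so far: [45, 7]
  queue [47, 16] -> pop 47, enqueue [none], visited so far: [45, 7, 47]
  queue [16] -> pop 16, enqueue [10, 41], visited so far: [45, 7, 47, 16]
  queue [10, 41] -> pop 10, enqueue [13], visited so far: [45, 7, 47, 16, 10]
  queue [41, 13] -> pop 41, enqueue [36], visited so far: [45, 7, 47, 16, 10, 41]
  queue [13, 36] -> pop 13, enqueue [none], visited so far: [45, 7, 47, 16, 10, 41, 13]
  queue [36] -> pop 36, enqueue [none], visited so far: [45, 7, 47, 16, 10, 41, 13, 36]
Result: [45, 7, 47, 16, 10, 41, 13, 36]


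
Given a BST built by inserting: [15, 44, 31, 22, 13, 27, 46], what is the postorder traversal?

Tree insertion order: [15, 44, 31, 22, 13, 27, 46]
Tree (level-order array): [15, 13, 44, None, None, 31, 46, 22, None, None, None, None, 27]
Postorder traversal: [13, 27, 22, 31, 46, 44, 15]


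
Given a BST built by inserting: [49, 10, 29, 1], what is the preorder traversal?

Tree insertion order: [49, 10, 29, 1]
Tree (level-order array): [49, 10, None, 1, 29]
Preorder traversal: [49, 10, 1, 29]


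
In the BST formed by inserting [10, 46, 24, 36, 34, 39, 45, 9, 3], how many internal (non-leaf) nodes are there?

Tree built from: [10, 46, 24, 36, 34, 39, 45, 9, 3]
Tree (level-order array): [10, 9, 46, 3, None, 24, None, None, None, None, 36, 34, 39, None, None, None, 45]
Rule: An internal node has at least one child.
Per-node child counts:
  node 10: 2 child(ren)
  node 9: 1 child(ren)
  node 3: 0 child(ren)
  node 46: 1 child(ren)
  node 24: 1 child(ren)
  node 36: 2 child(ren)
  node 34: 0 child(ren)
  node 39: 1 child(ren)
  node 45: 0 child(ren)
Matching nodes: [10, 9, 46, 24, 36, 39]
Count of internal (non-leaf) nodes: 6


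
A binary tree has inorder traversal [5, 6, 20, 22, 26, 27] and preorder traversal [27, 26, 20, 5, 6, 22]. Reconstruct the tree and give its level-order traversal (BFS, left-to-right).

Inorder:  [5, 6, 20, 22, 26, 27]
Preorder: [27, 26, 20, 5, 6, 22]
Algorithm: preorder visits root first, so consume preorder in order;
for each root, split the current inorder slice at that value into
left-subtree inorder and right-subtree inorder, then recurse.
Recursive splits:
  root=27; inorder splits into left=[5, 6, 20, 22, 26], right=[]
  root=26; inorder splits into left=[5, 6, 20, 22], right=[]
  root=20; inorder splits into left=[5, 6], right=[22]
  root=5; inorder splits into left=[], right=[6]
  root=6; inorder splits into left=[], right=[]
  root=22; inorder splits into left=[], right=[]
Reconstructed level-order: [27, 26, 20, 5, 22, 6]


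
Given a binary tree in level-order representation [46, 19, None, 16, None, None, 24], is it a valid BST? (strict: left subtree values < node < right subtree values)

Level-order array: [46, 19, None, 16, None, None, 24]
Validate using subtree bounds (lo, hi): at each node, require lo < value < hi,
then recurse left with hi=value and right with lo=value.
Preorder trace (stopping at first violation):
  at node 46 with bounds (-inf, +inf): OK
  at node 19 with bounds (-inf, 46): OK
  at node 16 with bounds (-inf, 19): OK
  at node 24 with bounds (16, 19): VIOLATION
Node 24 violates its bound: not (16 < 24 < 19).
Result: Not a valid BST


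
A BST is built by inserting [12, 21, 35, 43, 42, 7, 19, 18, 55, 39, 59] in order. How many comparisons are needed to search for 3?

Search path for 3: 12 -> 7
Found: False
Comparisons: 2


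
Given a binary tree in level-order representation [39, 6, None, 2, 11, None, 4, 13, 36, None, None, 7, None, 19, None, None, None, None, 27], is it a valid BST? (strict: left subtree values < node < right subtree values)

Level-order array: [39, 6, None, 2, 11, None, 4, 13, 36, None, None, 7, None, 19, None, None, None, None, 27]
Validate using subtree bounds (lo, hi): at each node, require lo < value < hi,
then recurse left with hi=value and right with lo=value.
Preorder trace (stopping at first violation):
  at node 39 with bounds (-inf, +inf): OK
  at node 6 with bounds (-inf, 39): OK
  at node 2 with bounds (-inf, 6): OK
  at node 4 with bounds (2, 6): OK
  at node 11 with bounds (6, 39): OK
  at node 13 with bounds (6, 11): VIOLATION
Node 13 violates its bound: not (6 < 13 < 11).
Result: Not a valid BST


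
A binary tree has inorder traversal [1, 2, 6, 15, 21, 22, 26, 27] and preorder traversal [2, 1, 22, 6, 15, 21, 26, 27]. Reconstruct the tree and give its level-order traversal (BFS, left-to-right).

Inorder:  [1, 2, 6, 15, 21, 22, 26, 27]
Preorder: [2, 1, 22, 6, 15, 21, 26, 27]
Algorithm: preorder visits root first, so consume preorder in order;
for each root, split the current inorder slice at that value into
left-subtree inorder and right-subtree inorder, then recurse.
Recursive splits:
  root=2; inorder splits into left=[1], right=[6, 15, 21, 22, 26, 27]
  root=1; inorder splits into left=[], right=[]
  root=22; inorder splits into left=[6, 15, 21], right=[26, 27]
  root=6; inorder splits into left=[], right=[15, 21]
  root=15; inorder splits into left=[], right=[21]
  root=21; inorder splits into left=[], right=[]
  root=26; inorder splits into left=[], right=[27]
  root=27; inorder splits into left=[], right=[]
Reconstructed level-order: [2, 1, 22, 6, 26, 15, 27, 21]


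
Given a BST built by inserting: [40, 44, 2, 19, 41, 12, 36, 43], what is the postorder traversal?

Tree insertion order: [40, 44, 2, 19, 41, 12, 36, 43]
Tree (level-order array): [40, 2, 44, None, 19, 41, None, 12, 36, None, 43]
Postorder traversal: [12, 36, 19, 2, 43, 41, 44, 40]


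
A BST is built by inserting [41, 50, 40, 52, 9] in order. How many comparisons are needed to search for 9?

Search path for 9: 41 -> 40 -> 9
Found: True
Comparisons: 3


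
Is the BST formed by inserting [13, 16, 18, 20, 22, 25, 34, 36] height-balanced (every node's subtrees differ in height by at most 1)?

Tree (level-order array): [13, None, 16, None, 18, None, 20, None, 22, None, 25, None, 34, None, 36]
Definition: a tree is height-balanced if, at every node, |h(left) - h(right)| <= 1 (empty subtree has height -1).
Bottom-up per-node check:
  node 36: h_left=-1, h_right=-1, diff=0 [OK], height=0
  node 34: h_left=-1, h_right=0, diff=1 [OK], height=1
  node 25: h_left=-1, h_right=1, diff=2 [FAIL (|-1-1|=2 > 1)], height=2
  node 22: h_left=-1, h_right=2, diff=3 [FAIL (|-1-2|=3 > 1)], height=3
  node 20: h_left=-1, h_right=3, diff=4 [FAIL (|-1-3|=4 > 1)], height=4
  node 18: h_left=-1, h_right=4, diff=5 [FAIL (|-1-4|=5 > 1)], height=5
  node 16: h_left=-1, h_right=5, diff=6 [FAIL (|-1-5|=6 > 1)], height=6
  node 13: h_left=-1, h_right=6, diff=7 [FAIL (|-1-6|=7 > 1)], height=7
Node 25 violates the condition: |-1 - 1| = 2 > 1.
Result: Not balanced


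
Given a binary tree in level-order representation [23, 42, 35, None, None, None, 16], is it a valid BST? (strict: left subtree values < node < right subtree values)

Level-order array: [23, 42, 35, None, None, None, 16]
Validate using subtree bounds (lo, hi): at each node, require lo < value < hi,
then recurse left with hi=value and right with lo=value.
Preorder trace (stopping at first violation):
  at node 23 with bounds (-inf, +inf): OK
  at node 42 with bounds (-inf, 23): VIOLATION
Node 42 violates its bound: not (-inf < 42 < 23).
Result: Not a valid BST


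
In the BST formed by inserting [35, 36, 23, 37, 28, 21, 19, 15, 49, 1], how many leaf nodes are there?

Tree built from: [35, 36, 23, 37, 28, 21, 19, 15, 49, 1]
Tree (level-order array): [35, 23, 36, 21, 28, None, 37, 19, None, None, None, None, 49, 15, None, None, None, 1]
Rule: A leaf has 0 children.
Per-node child counts:
  node 35: 2 child(ren)
  node 23: 2 child(ren)
  node 21: 1 child(ren)
  node 19: 1 child(ren)
  node 15: 1 child(ren)
  node 1: 0 child(ren)
  node 28: 0 child(ren)
  node 36: 1 child(ren)
  node 37: 1 child(ren)
  node 49: 0 child(ren)
Matching nodes: [1, 28, 49]
Count of leaf nodes: 3


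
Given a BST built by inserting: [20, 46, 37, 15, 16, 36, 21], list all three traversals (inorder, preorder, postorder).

Tree insertion order: [20, 46, 37, 15, 16, 36, 21]
Tree (level-order array): [20, 15, 46, None, 16, 37, None, None, None, 36, None, 21]
Inorder (L, root, R): [15, 16, 20, 21, 36, 37, 46]
Preorder (root, L, R): [20, 15, 16, 46, 37, 36, 21]
Postorder (L, R, root): [16, 15, 21, 36, 37, 46, 20]


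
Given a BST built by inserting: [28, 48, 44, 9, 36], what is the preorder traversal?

Tree insertion order: [28, 48, 44, 9, 36]
Tree (level-order array): [28, 9, 48, None, None, 44, None, 36]
Preorder traversal: [28, 9, 48, 44, 36]


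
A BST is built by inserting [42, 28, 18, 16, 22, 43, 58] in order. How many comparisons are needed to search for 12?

Search path for 12: 42 -> 28 -> 18 -> 16
Found: False
Comparisons: 4


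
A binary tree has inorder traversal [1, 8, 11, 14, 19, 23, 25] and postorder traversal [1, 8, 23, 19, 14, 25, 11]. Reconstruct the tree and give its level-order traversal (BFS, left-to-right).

Inorder:   [1, 8, 11, 14, 19, 23, 25]
Postorder: [1, 8, 23, 19, 14, 25, 11]
Algorithm: postorder visits root last, so walk postorder right-to-left;
each value is the root of the current inorder slice — split it at that
value, recurse on the right subtree first, then the left.
Recursive splits:
  root=11; inorder splits into left=[1, 8], right=[14, 19, 23, 25]
  root=25; inorder splits into left=[14, 19, 23], right=[]
  root=14; inorder splits into left=[], right=[19, 23]
  root=19; inorder splits into left=[], right=[23]
  root=23; inorder splits into left=[], right=[]
  root=8; inorder splits into left=[1], right=[]
  root=1; inorder splits into left=[], right=[]
Reconstructed level-order: [11, 8, 25, 1, 14, 19, 23]


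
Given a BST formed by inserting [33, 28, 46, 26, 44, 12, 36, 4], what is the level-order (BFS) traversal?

Tree insertion order: [33, 28, 46, 26, 44, 12, 36, 4]
Tree (level-order array): [33, 28, 46, 26, None, 44, None, 12, None, 36, None, 4]
BFS from the root, enqueuing left then right child of each popped node:
  queue [33] -> pop 33, enqueue [28, 46], visited so far: [33]
  queue [28, 46] -> pop 28, enqueue [26], visited so far: [33, 28]
  queue [46, 26] -> pop 46, enqueue [44], visited so far: [33, 28, 46]
  queue [26, 44] -> pop 26, enqueue [12], visited so far: [33, 28, 46, 26]
  queue [44, 12] -> pop 44, enqueue [36], visited so far: [33, 28, 46, 26, 44]
  queue [12, 36] -> pop 12, enqueue [4], visited so far: [33, 28, 46, 26, 44, 12]
  queue [36, 4] -> pop 36, enqueue [none], visited so far: [33, 28, 46, 26, 44, 12, 36]
  queue [4] -> pop 4, enqueue [none], visited so far: [33, 28, 46, 26, 44, 12, 36, 4]
Result: [33, 28, 46, 26, 44, 12, 36, 4]


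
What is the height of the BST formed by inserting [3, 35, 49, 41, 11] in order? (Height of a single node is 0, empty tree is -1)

Insertion order: [3, 35, 49, 41, 11]
Tree (level-order array): [3, None, 35, 11, 49, None, None, 41]
Compute height bottom-up (empty subtree = -1):
  height(11) = 1 + max(-1, -1) = 0
  height(41) = 1 + max(-1, -1) = 0
  height(49) = 1 + max(0, -1) = 1
  height(35) = 1 + max(0, 1) = 2
  height(3) = 1 + max(-1, 2) = 3
Height = 3


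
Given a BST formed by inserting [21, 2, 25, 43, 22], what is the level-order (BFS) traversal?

Tree insertion order: [21, 2, 25, 43, 22]
Tree (level-order array): [21, 2, 25, None, None, 22, 43]
BFS from the root, enqueuing left then right child of each popped node:
  queue [21] -> pop 21, enqueue [2, 25], visited so far: [21]
  queue [2, 25] -> pop 2, enqueue [none], visited so far: [21, 2]
  queue [25] -> pop 25, enqueue [22, 43], visited so far: [21, 2, 25]
  queue [22, 43] -> pop 22, enqueue [none], visited so far: [21, 2, 25, 22]
  queue [43] -> pop 43, enqueue [none], visited so far: [21, 2, 25, 22, 43]
Result: [21, 2, 25, 22, 43]


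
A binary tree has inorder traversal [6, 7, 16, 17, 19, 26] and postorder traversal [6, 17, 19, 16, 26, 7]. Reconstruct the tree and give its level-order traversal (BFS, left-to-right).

Inorder:   [6, 7, 16, 17, 19, 26]
Postorder: [6, 17, 19, 16, 26, 7]
Algorithm: postorder visits root last, so walk postorder right-to-left;
each value is the root of the current inorder slice — split it at that
value, recurse on the right subtree first, then the left.
Recursive splits:
  root=7; inorder splits into left=[6], right=[16, 17, 19, 26]
  root=26; inorder splits into left=[16, 17, 19], right=[]
  root=16; inorder splits into left=[], right=[17, 19]
  root=19; inorder splits into left=[17], right=[]
  root=17; inorder splits into left=[], right=[]
  root=6; inorder splits into left=[], right=[]
Reconstructed level-order: [7, 6, 26, 16, 19, 17]


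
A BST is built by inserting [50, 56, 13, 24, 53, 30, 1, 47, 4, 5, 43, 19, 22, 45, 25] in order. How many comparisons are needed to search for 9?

Search path for 9: 50 -> 13 -> 1 -> 4 -> 5
Found: False
Comparisons: 5


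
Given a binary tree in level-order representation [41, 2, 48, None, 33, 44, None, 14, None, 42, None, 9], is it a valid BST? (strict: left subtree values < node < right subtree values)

Level-order array: [41, 2, 48, None, 33, 44, None, 14, None, 42, None, 9]
Validate using subtree bounds (lo, hi): at each node, require lo < value < hi,
then recurse left with hi=value and right with lo=value.
Preorder trace (stopping at first violation):
  at node 41 with bounds (-inf, +inf): OK
  at node 2 with bounds (-inf, 41): OK
  at node 33 with bounds (2, 41): OK
  at node 14 with bounds (2, 33): OK
  at node 9 with bounds (2, 14): OK
  at node 48 with bounds (41, +inf): OK
  at node 44 with bounds (41, 48): OK
  at node 42 with bounds (41, 44): OK
No violation found at any node.
Result: Valid BST


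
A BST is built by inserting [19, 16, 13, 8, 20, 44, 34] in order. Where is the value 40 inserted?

Starting tree (level order): [19, 16, 20, 13, None, None, 44, 8, None, 34]
Insertion path: 19 -> 20 -> 44 -> 34
Result: insert 40 as right child of 34
Final tree (level order): [19, 16, 20, 13, None, None, 44, 8, None, 34, None, None, None, None, 40]


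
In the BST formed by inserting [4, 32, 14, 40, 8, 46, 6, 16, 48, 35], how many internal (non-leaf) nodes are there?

Tree built from: [4, 32, 14, 40, 8, 46, 6, 16, 48, 35]
Tree (level-order array): [4, None, 32, 14, 40, 8, 16, 35, 46, 6, None, None, None, None, None, None, 48]
Rule: An internal node has at least one child.
Per-node child counts:
  node 4: 1 child(ren)
  node 32: 2 child(ren)
  node 14: 2 child(ren)
  node 8: 1 child(ren)
  node 6: 0 child(ren)
  node 16: 0 child(ren)
  node 40: 2 child(ren)
  node 35: 0 child(ren)
  node 46: 1 child(ren)
  node 48: 0 child(ren)
Matching nodes: [4, 32, 14, 8, 40, 46]
Count of internal (non-leaf) nodes: 6


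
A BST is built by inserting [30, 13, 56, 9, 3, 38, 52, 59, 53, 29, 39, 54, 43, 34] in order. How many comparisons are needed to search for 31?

Search path for 31: 30 -> 56 -> 38 -> 34
Found: False
Comparisons: 4


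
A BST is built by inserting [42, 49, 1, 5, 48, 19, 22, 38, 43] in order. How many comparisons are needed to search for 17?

Search path for 17: 42 -> 1 -> 5 -> 19
Found: False
Comparisons: 4


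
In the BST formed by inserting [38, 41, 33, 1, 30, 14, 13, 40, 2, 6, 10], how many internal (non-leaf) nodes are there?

Tree built from: [38, 41, 33, 1, 30, 14, 13, 40, 2, 6, 10]
Tree (level-order array): [38, 33, 41, 1, None, 40, None, None, 30, None, None, 14, None, 13, None, 2, None, None, 6, None, 10]
Rule: An internal node has at least one child.
Per-node child counts:
  node 38: 2 child(ren)
  node 33: 1 child(ren)
  node 1: 1 child(ren)
  node 30: 1 child(ren)
  node 14: 1 child(ren)
  node 13: 1 child(ren)
  node 2: 1 child(ren)
  node 6: 1 child(ren)
  node 10: 0 child(ren)
  node 41: 1 child(ren)
  node 40: 0 child(ren)
Matching nodes: [38, 33, 1, 30, 14, 13, 2, 6, 41]
Count of internal (non-leaf) nodes: 9


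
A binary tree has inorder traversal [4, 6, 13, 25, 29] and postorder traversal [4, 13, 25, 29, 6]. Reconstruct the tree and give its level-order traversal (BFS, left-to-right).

Inorder:   [4, 6, 13, 25, 29]
Postorder: [4, 13, 25, 29, 6]
Algorithm: postorder visits root last, so walk postorder right-to-left;
each value is the root of the current inorder slice — split it at that
value, recurse on the right subtree first, then the left.
Recursive splits:
  root=6; inorder splits into left=[4], right=[13, 25, 29]
  root=29; inorder splits into left=[13, 25], right=[]
  root=25; inorder splits into left=[13], right=[]
  root=13; inorder splits into left=[], right=[]
  root=4; inorder splits into left=[], right=[]
Reconstructed level-order: [6, 4, 29, 25, 13]


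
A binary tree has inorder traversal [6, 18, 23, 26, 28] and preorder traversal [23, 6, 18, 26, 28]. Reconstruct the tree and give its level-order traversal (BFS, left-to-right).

Inorder:  [6, 18, 23, 26, 28]
Preorder: [23, 6, 18, 26, 28]
Algorithm: preorder visits root first, so consume preorder in order;
for each root, split the current inorder slice at that value into
left-subtree inorder and right-subtree inorder, then recurse.
Recursive splits:
  root=23; inorder splits into left=[6, 18], right=[26, 28]
  root=6; inorder splits into left=[], right=[18]
  root=18; inorder splits into left=[], right=[]
  root=26; inorder splits into left=[], right=[28]
  root=28; inorder splits into left=[], right=[]
Reconstructed level-order: [23, 6, 26, 18, 28]


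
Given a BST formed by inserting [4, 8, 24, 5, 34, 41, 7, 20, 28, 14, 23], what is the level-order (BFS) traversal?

Tree insertion order: [4, 8, 24, 5, 34, 41, 7, 20, 28, 14, 23]
Tree (level-order array): [4, None, 8, 5, 24, None, 7, 20, 34, None, None, 14, 23, 28, 41]
BFS from the root, enqueuing left then right child of each popped node:
  queue [4] -> pop 4, enqueue [8], visited so far: [4]
  queue [8] -> pop 8, enqueue [5, 24], visited so far: [4, 8]
  queue [5, 24] -> pop 5, enqueue [7], visited so far: [4, 8, 5]
  queue [24, 7] -> pop 24, enqueue [20, 34], visited so far: [4, 8, 5, 24]
  queue [7, 20, 34] -> pop 7, enqueue [none], visited so far: [4, 8, 5, 24, 7]
  queue [20, 34] -> pop 20, enqueue [14, 23], visited so far: [4, 8, 5, 24, 7, 20]
  queue [34, 14, 23] -> pop 34, enqueue [28, 41], visited so far: [4, 8, 5, 24, 7, 20, 34]
  queue [14, 23, 28, 41] -> pop 14, enqueue [none], visited so far: [4, 8, 5, 24, 7, 20, 34, 14]
  queue [23, 28, 41] -> pop 23, enqueue [none], visited so far: [4, 8, 5, 24, 7, 20, 34, 14, 23]
  queue [28, 41] -> pop 28, enqueue [none], visited so far: [4, 8, 5, 24, 7, 20, 34, 14, 23, 28]
  queue [41] -> pop 41, enqueue [none], visited so far: [4, 8, 5, 24, 7, 20, 34, 14, 23, 28, 41]
Result: [4, 8, 5, 24, 7, 20, 34, 14, 23, 28, 41]


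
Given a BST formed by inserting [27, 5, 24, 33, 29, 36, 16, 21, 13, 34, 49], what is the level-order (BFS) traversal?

Tree insertion order: [27, 5, 24, 33, 29, 36, 16, 21, 13, 34, 49]
Tree (level-order array): [27, 5, 33, None, 24, 29, 36, 16, None, None, None, 34, 49, 13, 21]
BFS from the root, enqueuing left then right child of each popped node:
  queue [27] -> pop 27, enqueue [5, 33], visited so far: [27]
  queue [5, 33] -> pop 5, enqueue [24], visited so far: [27, 5]
  queue [33, 24] -> pop 33, enqueue [29, 36], visited so far: [27, 5, 33]
  queue [24, 29, 36] -> pop 24, enqueue [16], visited so far: [27, 5, 33, 24]
  queue [29, 36, 16] -> pop 29, enqueue [none], visited so far: [27, 5, 33, 24, 29]
  queue [36, 16] -> pop 36, enqueue [34, 49], visited so far: [27, 5, 33, 24, 29, 36]
  queue [16, 34, 49] -> pop 16, enqueue [13, 21], visited so far: [27, 5, 33, 24, 29, 36, 16]
  queue [34, 49, 13, 21] -> pop 34, enqueue [none], visited so far: [27, 5, 33, 24, 29, 36, 16, 34]
  queue [49, 13, 21] -> pop 49, enqueue [none], visited so far: [27, 5, 33, 24, 29, 36, 16, 34, 49]
  queue [13, 21] -> pop 13, enqueue [none], visited so far: [27, 5, 33, 24, 29, 36, 16, 34, 49, 13]
  queue [21] -> pop 21, enqueue [none], visited so far: [27, 5, 33, 24, 29, 36, 16, 34, 49, 13, 21]
Result: [27, 5, 33, 24, 29, 36, 16, 34, 49, 13, 21]


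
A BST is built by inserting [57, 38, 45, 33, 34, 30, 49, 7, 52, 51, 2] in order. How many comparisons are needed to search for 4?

Search path for 4: 57 -> 38 -> 33 -> 30 -> 7 -> 2
Found: False
Comparisons: 6


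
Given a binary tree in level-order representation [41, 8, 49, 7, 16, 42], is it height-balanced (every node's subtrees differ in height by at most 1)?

Tree (level-order array): [41, 8, 49, 7, 16, 42]
Definition: a tree is height-balanced if, at every node, |h(left) - h(right)| <= 1 (empty subtree has height -1).
Bottom-up per-node check:
  node 7: h_left=-1, h_right=-1, diff=0 [OK], height=0
  node 16: h_left=-1, h_right=-1, diff=0 [OK], height=0
  node 8: h_left=0, h_right=0, diff=0 [OK], height=1
  node 42: h_left=-1, h_right=-1, diff=0 [OK], height=0
  node 49: h_left=0, h_right=-1, diff=1 [OK], height=1
  node 41: h_left=1, h_right=1, diff=0 [OK], height=2
All nodes satisfy the balance condition.
Result: Balanced


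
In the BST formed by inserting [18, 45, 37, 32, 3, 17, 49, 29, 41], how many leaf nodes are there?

Tree built from: [18, 45, 37, 32, 3, 17, 49, 29, 41]
Tree (level-order array): [18, 3, 45, None, 17, 37, 49, None, None, 32, 41, None, None, 29]
Rule: A leaf has 0 children.
Per-node child counts:
  node 18: 2 child(ren)
  node 3: 1 child(ren)
  node 17: 0 child(ren)
  node 45: 2 child(ren)
  node 37: 2 child(ren)
  node 32: 1 child(ren)
  node 29: 0 child(ren)
  node 41: 0 child(ren)
  node 49: 0 child(ren)
Matching nodes: [17, 29, 41, 49]
Count of leaf nodes: 4


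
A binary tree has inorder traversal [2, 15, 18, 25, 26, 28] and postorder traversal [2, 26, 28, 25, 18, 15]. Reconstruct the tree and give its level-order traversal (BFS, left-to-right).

Inorder:   [2, 15, 18, 25, 26, 28]
Postorder: [2, 26, 28, 25, 18, 15]
Algorithm: postorder visits root last, so walk postorder right-to-left;
each value is the root of the current inorder slice — split it at that
value, recurse on the right subtree first, then the left.
Recursive splits:
  root=15; inorder splits into left=[2], right=[18, 25, 26, 28]
  root=18; inorder splits into left=[], right=[25, 26, 28]
  root=25; inorder splits into left=[], right=[26, 28]
  root=28; inorder splits into left=[26], right=[]
  root=26; inorder splits into left=[], right=[]
  root=2; inorder splits into left=[], right=[]
Reconstructed level-order: [15, 2, 18, 25, 28, 26]


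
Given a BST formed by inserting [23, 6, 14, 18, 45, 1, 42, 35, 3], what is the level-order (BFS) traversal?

Tree insertion order: [23, 6, 14, 18, 45, 1, 42, 35, 3]
Tree (level-order array): [23, 6, 45, 1, 14, 42, None, None, 3, None, 18, 35]
BFS from the root, enqueuing left then right child of each popped node:
  queue [23] -> pop 23, enqueue [6, 45], visited so far: [23]
  queue [6, 45] -> pop 6, enqueue [1, 14], visited so far: [23, 6]
  queue [45, 1, 14] -> pop 45, enqueue [42], visited so far: [23, 6, 45]
  queue [1, 14, 42] -> pop 1, enqueue [3], visited so far: [23, 6, 45, 1]
  queue [14, 42, 3] -> pop 14, enqueue [18], visited so far: [23, 6, 45, 1, 14]
  queue [42, 3, 18] -> pop 42, enqueue [35], visited so far: [23, 6, 45, 1, 14, 42]
  queue [3, 18, 35] -> pop 3, enqueue [none], visited so far: [23, 6, 45, 1, 14, 42, 3]
  queue [18, 35] -> pop 18, enqueue [none], visited so far: [23, 6, 45, 1, 14, 42, 3, 18]
  queue [35] -> pop 35, enqueue [none], visited so far: [23, 6, 45, 1, 14, 42, 3, 18, 35]
Result: [23, 6, 45, 1, 14, 42, 3, 18, 35]


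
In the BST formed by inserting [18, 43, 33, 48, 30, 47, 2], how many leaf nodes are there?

Tree built from: [18, 43, 33, 48, 30, 47, 2]
Tree (level-order array): [18, 2, 43, None, None, 33, 48, 30, None, 47]
Rule: A leaf has 0 children.
Per-node child counts:
  node 18: 2 child(ren)
  node 2: 0 child(ren)
  node 43: 2 child(ren)
  node 33: 1 child(ren)
  node 30: 0 child(ren)
  node 48: 1 child(ren)
  node 47: 0 child(ren)
Matching nodes: [2, 30, 47]
Count of leaf nodes: 3


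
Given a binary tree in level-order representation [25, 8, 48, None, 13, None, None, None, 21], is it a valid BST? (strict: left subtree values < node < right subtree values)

Level-order array: [25, 8, 48, None, 13, None, None, None, 21]
Validate using subtree bounds (lo, hi): at each node, require lo < value < hi,
then recurse left with hi=value and right with lo=value.
Preorder trace (stopping at first violation):
  at node 25 with bounds (-inf, +inf): OK
  at node 8 with bounds (-inf, 25): OK
  at node 13 with bounds (8, 25): OK
  at node 21 with bounds (13, 25): OK
  at node 48 with bounds (25, +inf): OK
No violation found at any node.
Result: Valid BST


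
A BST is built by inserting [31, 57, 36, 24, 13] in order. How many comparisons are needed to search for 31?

Search path for 31: 31
Found: True
Comparisons: 1


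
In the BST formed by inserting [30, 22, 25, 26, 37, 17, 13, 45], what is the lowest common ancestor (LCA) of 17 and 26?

Tree insertion order: [30, 22, 25, 26, 37, 17, 13, 45]
Tree (level-order array): [30, 22, 37, 17, 25, None, 45, 13, None, None, 26]
In a BST, the LCA of p=17, q=26 is the first node v on the
root-to-leaf path with p <= v <= q (go left if both < v, right if both > v).
Walk from root:
  at 30: both 17 and 26 < 30, go left
  at 22: 17 <= 22 <= 26, this is the LCA
LCA = 22


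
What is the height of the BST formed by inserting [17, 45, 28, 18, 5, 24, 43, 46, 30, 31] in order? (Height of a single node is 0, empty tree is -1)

Insertion order: [17, 45, 28, 18, 5, 24, 43, 46, 30, 31]
Tree (level-order array): [17, 5, 45, None, None, 28, 46, 18, 43, None, None, None, 24, 30, None, None, None, None, 31]
Compute height bottom-up (empty subtree = -1):
  height(5) = 1 + max(-1, -1) = 0
  height(24) = 1 + max(-1, -1) = 0
  height(18) = 1 + max(-1, 0) = 1
  height(31) = 1 + max(-1, -1) = 0
  height(30) = 1 + max(-1, 0) = 1
  height(43) = 1 + max(1, -1) = 2
  height(28) = 1 + max(1, 2) = 3
  height(46) = 1 + max(-1, -1) = 0
  height(45) = 1 + max(3, 0) = 4
  height(17) = 1 + max(0, 4) = 5
Height = 5


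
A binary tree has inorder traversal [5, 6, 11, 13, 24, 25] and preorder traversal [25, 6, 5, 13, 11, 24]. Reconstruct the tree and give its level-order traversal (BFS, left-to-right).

Inorder:  [5, 6, 11, 13, 24, 25]
Preorder: [25, 6, 5, 13, 11, 24]
Algorithm: preorder visits root first, so consume preorder in order;
for each root, split the current inorder slice at that value into
left-subtree inorder and right-subtree inorder, then recurse.
Recursive splits:
  root=25; inorder splits into left=[5, 6, 11, 13, 24], right=[]
  root=6; inorder splits into left=[5], right=[11, 13, 24]
  root=5; inorder splits into left=[], right=[]
  root=13; inorder splits into left=[11], right=[24]
  root=11; inorder splits into left=[], right=[]
  root=24; inorder splits into left=[], right=[]
Reconstructed level-order: [25, 6, 5, 13, 11, 24]


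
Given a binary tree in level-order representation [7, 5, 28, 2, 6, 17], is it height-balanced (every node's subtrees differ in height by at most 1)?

Tree (level-order array): [7, 5, 28, 2, 6, 17]
Definition: a tree is height-balanced if, at every node, |h(left) - h(right)| <= 1 (empty subtree has height -1).
Bottom-up per-node check:
  node 2: h_left=-1, h_right=-1, diff=0 [OK], height=0
  node 6: h_left=-1, h_right=-1, diff=0 [OK], height=0
  node 5: h_left=0, h_right=0, diff=0 [OK], height=1
  node 17: h_left=-1, h_right=-1, diff=0 [OK], height=0
  node 28: h_left=0, h_right=-1, diff=1 [OK], height=1
  node 7: h_left=1, h_right=1, diff=0 [OK], height=2
All nodes satisfy the balance condition.
Result: Balanced


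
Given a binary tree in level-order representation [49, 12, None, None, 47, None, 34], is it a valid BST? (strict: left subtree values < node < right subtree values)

Level-order array: [49, 12, None, None, 47, None, 34]
Validate using subtree bounds (lo, hi): at each node, require lo < value < hi,
then recurse left with hi=value and right with lo=value.
Preorder trace (stopping at first violation):
  at node 49 with bounds (-inf, +inf): OK
  at node 12 with bounds (-inf, 49): OK
  at node 47 with bounds (12, 49): OK
  at node 34 with bounds (47, 49): VIOLATION
Node 34 violates its bound: not (47 < 34 < 49).
Result: Not a valid BST


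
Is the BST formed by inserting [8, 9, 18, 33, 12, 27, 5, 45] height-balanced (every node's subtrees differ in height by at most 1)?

Tree (level-order array): [8, 5, 9, None, None, None, 18, 12, 33, None, None, 27, 45]
Definition: a tree is height-balanced if, at every node, |h(left) - h(right)| <= 1 (empty subtree has height -1).
Bottom-up per-node check:
  node 5: h_left=-1, h_right=-1, diff=0 [OK], height=0
  node 12: h_left=-1, h_right=-1, diff=0 [OK], height=0
  node 27: h_left=-1, h_right=-1, diff=0 [OK], height=0
  node 45: h_left=-1, h_right=-1, diff=0 [OK], height=0
  node 33: h_left=0, h_right=0, diff=0 [OK], height=1
  node 18: h_left=0, h_right=1, diff=1 [OK], height=2
  node 9: h_left=-1, h_right=2, diff=3 [FAIL (|-1-2|=3 > 1)], height=3
  node 8: h_left=0, h_right=3, diff=3 [FAIL (|0-3|=3 > 1)], height=4
Node 9 violates the condition: |-1 - 2| = 3 > 1.
Result: Not balanced


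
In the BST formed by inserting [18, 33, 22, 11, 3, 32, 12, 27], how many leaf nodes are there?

Tree built from: [18, 33, 22, 11, 3, 32, 12, 27]
Tree (level-order array): [18, 11, 33, 3, 12, 22, None, None, None, None, None, None, 32, 27]
Rule: A leaf has 0 children.
Per-node child counts:
  node 18: 2 child(ren)
  node 11: 2 child(ren)
  node 3: 0 child(ren)
  node 12: 0 child(ren)
  node 33: 1 child(ren)
  node 22: 1 child(ren)
  node 32: 1 child(ren)
  node 27: 0 child(ren)
Matching nodes: [3, 12, 27]
Count of leaf nodes: 3


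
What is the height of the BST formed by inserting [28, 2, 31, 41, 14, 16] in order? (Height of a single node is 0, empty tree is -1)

Insertion order: [28, 2, 31, 41, 14, 16]
Tree (level-order array): [28, 2, 31, None, 14, None, 41, None, 16]
Compute height bottom-up (empty subtree = -1):
  height(16) = 1 + max(-1, -1) = 0
  height(14) = 1 + max(-1, 0) = 1
  height(2) = 1 + max(-1, 1) = 2
  height(41) = 1 + max(-1, -1) = 0
  height(31) = 1 + max(-1, 0) = 1
  height(28) = 1 + max(2, 1) = 3
Height = 3


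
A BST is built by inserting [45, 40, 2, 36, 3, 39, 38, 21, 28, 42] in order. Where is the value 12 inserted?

Starting tree (level order): [45, 40, None, 2, 42, None, 36, None, None, 3, 39, None, 21, 38, None, None, 28]
Insertion path: 45 -> 40 -> 2 -> 36 -> 3 -> 21
Result: insert 12 as left child of 21
Final tree (level order): [45, 40, None, 2, 42, None, 36, None, None, 3, 39, None, 21, 38, None, 12, 28]


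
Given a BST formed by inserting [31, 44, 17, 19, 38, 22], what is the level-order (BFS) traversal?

Tree insertion order: [31, 44, 17, 19, 38, 22]
Tree (level-order array): [31, 17, 44, None, 19, 38, None, None, 22]
BFS from the root, enqueuing left then right child of each popped node:
  queue [31] -> pop 31, enqueue [17, 44], visited so far: [31]
  queue [17, 44] -> pop 17, enqueue [19], visited so far: [31, 17]
  queue [44, 19] -> pop 44, enqueue [38], visited so far: [31, 17, 44]
  queue [19, 38] -> pop 19, enqueue [22], visited so far: [31, 17, 44, 19]
  queue [38, 22] -> pop 38, enqueue [none], visited so far: [31, 17, 44, 19, 38]
  queue [22] -> pop 22, enqueue [none], visited so far: [31, 17, 44, 19, 38, 22]
Result: [31, 17, 44, 19, 38, 22]


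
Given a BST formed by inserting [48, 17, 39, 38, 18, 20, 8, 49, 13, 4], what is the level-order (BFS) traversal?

Tree insertion order: [48, 17, 39, 38, 18, 20, 8, 49, 13, 4]
Tree (level-order array): [48, 17, 49, 8, 39, None, None, 4, 13, 38, None, None, None, None, None, 18, None, None, 20]
BFS from the root, enqueuing left then right child of each popped node:
  queue [48] -> pop 48, enqueue [17, 49], visited so far: [48]
  queue [17, 49] -> pop 17, enqueue [8, 39], visited so far: [48, 17]
  queue [49, 8, 39] -> pop 49, enqueue [none], visited so far: [48, 17, 49]
  queue [8, 39] -> pop 8, enqueue [4, 13], visited so far: [48, 17, 49, 8]
  queue [39, 4, 13] -> pop 39, enqueue [38], visited so far: [48, 17, 49, 8, 39]
  queue [4, 13, 38] -> pop 4, enqueue [none], visited so far: [48, 17, 49, 8, 39, 4]
  queue [13, 38] -> pop 13, enqueue [none], visited so far: [48, 17, 49, 8, 39, 4, 13]
  queue [38] -> pop 38, enqueue [18], visited so far: [48, 17, 49, 8, 39, 4, 13, 38]
  queue [18] -> pop 18, enqueue [20], visited so far: [48, 17, 49, 8, 39, 4, 13, 38, 18]
  queue [20] -> pop 20, enqueue [none], visited so far: [48, 17, 49, 8, 39, 4, 13, 38, 18, 20]
Result: [48, 17, 49, 8, 39, 4, 13, 38, 18, 20]


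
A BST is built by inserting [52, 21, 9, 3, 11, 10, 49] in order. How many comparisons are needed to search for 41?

Search path for 41: 52 -> 21 -> 49
Found: False
Comparisons: 3


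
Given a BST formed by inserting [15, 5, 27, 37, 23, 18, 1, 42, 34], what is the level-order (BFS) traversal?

Tree insertion order: [15, 5, 27, 37, 23, 18, 1, 42, 34]
Tree (level-order array): [15, 5, 27, 1, None, 23, 37, None, None, 18, None, 34, 42]
BFS from the root, enqueuing left then right child of each popped node:
  queue [15] -> pop 15, enqueue [5, 27], visited so far: [15]
  queue [5, 27] -> pop 5, enqueue [1], visited so far: [15, 5]
  queue [27, 1] -> pop 27, enqueue [23, 37], visited so far: [15, 5, 27]
  queue [1, 23, 37] -> pop 1, enqueue [none], visited so far: [15, 5, 27, 1]
  queue [23, 37] -> pop 23, enqueue [18], visited so far: [15, 5, 27, 1, 23]
  queue [37, 18] -> pop 37, enqueue [34, 42], visited so far: [15, 5, 27, 1, 23, 37]
  queue [18, 34, 42] -> pop 18, enqueue [none], visited so far: [15, 5, 27, 1, 23, 37, 18]
  queue [34, 42] -> pop 34, enqueue [none], visited so far: [15, 5, 27, 1, 23, 37, 18, 34]
  queue [42] -> pop 42, enqueue [none], visited so far: [15, 5, 27, 1, 23, 37, 18, 34, 42]
Result: [15, 5, 27, 1, 23, 37, 18, 34, 42]


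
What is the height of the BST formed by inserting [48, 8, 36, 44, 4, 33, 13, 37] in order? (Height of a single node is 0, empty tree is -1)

Insertion order: [48, 8, 36, 44, 4, 33, 13, 37]
Tree (level-order array): [48, 8, None, 4, 36, None, None, 33, 44, 13, None, 37]
Compute height bottom-up (empty subtree = -1):
  height(4) = 1 + max(-1, -1) = 0
  height(13) = 1 + max(-1, -1) = 0
  height(33) = 1 + max(0, -1) = 1
  height(37) = 1 + max(-1, -1) = 0
  height(44) = 1 + max(0, -1) = 1
  height(36) = 1 + max(1, 1) = 2
  height(8) = 1 + max(0, 2) = 3
  height(48) = 1 + max(3, -1) = 4
Height = 4


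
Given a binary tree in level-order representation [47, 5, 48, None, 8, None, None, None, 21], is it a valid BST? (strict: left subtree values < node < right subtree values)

Level-order array: [47, 5, 48, None, 8, None, None, None, 21]
Validate using subtree bounds (lo, hi): at each node, require lo < value < hi,
then recurse left with hi=value and right with lo=value.
Preorder trace (stopping at first violation):
  at node 47 with bounds (-inf, +inf): OK
  at node 5 with bounds (-inf, 47): OK
  at node 8 with bounds (5, 47): OK
  at node 21 with bounds (8, 47): OK
  at node 48 with bounds (47, +inf): OK
No violation found at any node.
Result: Valid BST


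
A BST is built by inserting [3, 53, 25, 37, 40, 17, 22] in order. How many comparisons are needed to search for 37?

Search path for 37: 3 -> 53 -> 25 -> 37
Found: True
Comparisons: 4
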